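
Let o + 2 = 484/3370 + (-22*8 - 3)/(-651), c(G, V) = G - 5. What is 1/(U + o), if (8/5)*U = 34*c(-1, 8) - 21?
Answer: -8775480/1247929579 ≈ -0.0070320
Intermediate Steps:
c(G, V) = -5 + G
U = -1125/8 (U = 5*(34*(-5 - 1) - 21)/8 = 5*(34*(-6) - 21)/8 = 5*(-204 - 21)/8 = (5/8)*(-225) = -1125/8 ≈ -140.63)
o = -1734713/1096935 (o = -2 + (484/3370 + (-22*8 - 3)/(-651)) = -2 + (484*(1/3370) + (-176 - 3)*(-1/651)) = -2 + (242/1685 - 179*(-1/651)) = -2 + (242/1685 + 179/651) = -2 + 459157/1096935 = -1734713/1096935 ≈ -1.5814)
1/(U + o) = 1/(-1125/8 - 1734713/1096935) = 1/(-1247929579/8775480) = -8775480/1247929579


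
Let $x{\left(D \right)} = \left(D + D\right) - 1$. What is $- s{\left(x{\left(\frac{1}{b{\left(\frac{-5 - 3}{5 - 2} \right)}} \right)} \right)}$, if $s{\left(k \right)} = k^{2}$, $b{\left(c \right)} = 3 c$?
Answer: $- \frac{25}{16} \approx -1.5625$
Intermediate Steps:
$x{\left(D \right)} = -1 + 2 D$ ($x{\left(D \right)} = 2 D - 1 = -1 + 2 D$)
$- s{\left(x{\left(\frac{1}{b{\left(\frac{-5 - 3}{5 - 2} \right)}} \right)} \right)} = - \left(-1 + \frac{2}{3 \frac{-5 - 3}{5 - 2}}\right)^{2} = - \left(-1 + \frac{2}{3 \left(- \frac{8}{3}\right)}\right)^{2} = - \left(-1 + \frac{2}{-8}\right)^{2} = - \left(-1 + 2 \left(- \frac{1}{8}\right)\right)^{2} = - \left(-1 - \frac{1}{4}\right)^{2} = - \left(- \frac{5}{4}\right)^{2} = \left(-1\right) \frac{25}{16} = - \frac{25}{16}$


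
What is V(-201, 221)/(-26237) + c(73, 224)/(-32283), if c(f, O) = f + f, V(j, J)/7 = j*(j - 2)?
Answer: -9224533345/847009071 ≈ -10.891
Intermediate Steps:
V(j, J) = 7*j*(-2 + j) (V(j, J) = 7*(j*(j - 2)) = 7*(j*(-2 + j)) = 7*j*(-2 + j))
c(f, O) = 2*f
V(-201, 221)/(-26237) + c(73, 224)/(-32283) = (7*(-201)*(-2 - 201))/(-26237) + (2*73)/(-32283) = (7*(-201)*(-203))*(-1/26237) + 146*(-1/32283) = 285621*(-1/26237) - 146/32283 = -285621/26237 - 146/32283 = -9224533345/847009071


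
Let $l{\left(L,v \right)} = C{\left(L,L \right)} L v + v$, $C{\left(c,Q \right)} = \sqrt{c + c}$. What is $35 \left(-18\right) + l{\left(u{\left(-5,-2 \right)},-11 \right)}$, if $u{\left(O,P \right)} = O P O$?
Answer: $-641 + 5500 i \approx -641.0 + 5500.0 i$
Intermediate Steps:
$C{\left(c,Q \right)} = \sqrt{2} \sqrt{c}$ ($C{\left(c,Q \right)} = \sqrt{2 c} = \sqrt{2} \sqrt{c}$)
$u{\left(O,P \right)} = P O^{2}$
$l{\left(L,v \right)} = v + v \sqrt{2} L^{\frac{3}{2}}$ ($l{\left(L,v \right)} = \sqrt{2} \sqrt{L} L v + v = \sqrt{2} L^{\frac{3}{2}} v + v = v \sqrt{2} L^{\frac{3}{2}} + v = v + v \sqrt{2} L^{\frac{3}{2}}$)
$35 \left(-18\right) + l{\left(u{\left(-5,-2 \right)},-11 \right)} = 35 \left(-18\right) - 11 \left(1 + \sqrt{2} \left(- 2 \left(-5\right)^{2}\right)^{\frac{3}{2}}\right) = -630 - 11 \left(1 + \sqrt{2} \left(\left(-2\right) 25\right)^{\frac{3}{2}}\right) = -630 - 11 \left(1 + \sqrt{2} \left(-50\right)^{\frac{3}{2}}\right) = -630 - 11 \left(1 + \sqrt{2} \left(- 250 i \sqrt{2}\right)\right) = -630 - 11 \left(1 - 500 i\right) = -630 - \left(11 - 5500 i\right) = -641 + 5500 i$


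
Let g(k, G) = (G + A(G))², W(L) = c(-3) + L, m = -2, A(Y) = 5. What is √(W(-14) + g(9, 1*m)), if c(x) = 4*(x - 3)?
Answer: I*√29 ≈ 5.3852*I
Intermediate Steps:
c(x) = -12 + 4*x (c(x) = 4*(-3 + x) = -12 + 4*x)
W(L) = -24 + L (W(L) = (-12 + 4*(-3)) + L = (-12 - 12) + L = -24 + L)
g(k, G) = (5 + G)² (g(k, G) = (G + 5)² = (5 + G)²)
√(W(-14) + g(9, 1*m)) = √((-24 - 14) + (5 + 1*(-2))²) = √(-38 + (5 - 2)²) = √(-38 + 3²) = √(-38 + 9) = √(-29) = I*√29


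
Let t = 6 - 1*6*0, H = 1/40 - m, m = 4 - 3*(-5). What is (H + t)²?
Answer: 269361/1600 ≈ 168.35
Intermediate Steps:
m = 19 (m = 4 + 15 = 19)
H = -759/40 (H = 1/40 - 1*19 = 1/40 - 19 = -759/40 ≈ -18.975)
t = 6 (t = 6 - 6*0 = 6 + 0 = 6)
(H + t)² = (-759/40 + 6)² = (-519/40)² = 269361/1600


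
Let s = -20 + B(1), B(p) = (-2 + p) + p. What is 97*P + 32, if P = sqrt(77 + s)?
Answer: 32 + 97*sqrt(57) ≈ 764.33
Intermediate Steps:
B(p) = -2 + 2*p
s = -20 (s = -20 + (-2 + 2*1) = -20 + (-2 + 2) = -20 + 0 = -20)
P = sqrt(57) (P = sqrt(77 - 20) = sqrt(57) ≈ 7.5498)
97*P + 32 = 97*sqrt(57) + 32 = 32 + 97*sqrt(57)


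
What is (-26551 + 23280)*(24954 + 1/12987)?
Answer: -1060057826329/12987 ≈ -8.1625e+7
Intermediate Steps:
(-26551 + 23280)*(24954 + 1/12987) = -3271*(24954 + 1/12987) = -3271*324077599/12987 = -1060057826329/12987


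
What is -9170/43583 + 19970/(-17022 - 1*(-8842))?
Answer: -94536311/35650894 ≈ -2.6517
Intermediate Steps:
-9170/43583 + 19970/(-17022 - 1*(-8842)) = -9170*1/43583 + 19970/(-17022 + 8842) = -9170/43583 + 19970/(-8180) = -9170/43583 + 19970*(-1/8180) = -9170/43583 - 1997/818 = -94536311/35650894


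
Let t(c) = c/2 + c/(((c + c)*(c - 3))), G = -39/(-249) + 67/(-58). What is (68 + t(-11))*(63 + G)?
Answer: 522032775/134792 ≈ 3872.9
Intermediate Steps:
G = -4807/4814 (G = -39*(-1/249) + 67*(-1/58) = 13/83 - 67/58 = -4807/4814 ≈ -0.99855)
t(c) = c/2 + 1/(2*(-3 + c)) (t(c) = c*(1/2) + c/(((2*c)*(-3 + c))) = c/2 + c/((2*c*(-3 + c))) = c/2 + c*(1/(2*c*(-3 + c))) = c/2 + 1/(2*(-3 + c)))
(68 + t(-11))*(63 + G) = (68 + (1 + (-11)**2 - 3*(-11))/(2*(-3 - 11)))*(63 - 4807/4814) = (68 + (1/2)*(1 + 121 + 33)/(-14))*(298475/4814) = (68 + (1/2)*(-1/14)*155)*(298475/4814) = (68 - 155/28)*(298475/4814) = (1749/28)*(298475/4814) = 522032775/134792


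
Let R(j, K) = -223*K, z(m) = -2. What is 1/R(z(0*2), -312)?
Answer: 1/69576 ≈ 1.4373e-5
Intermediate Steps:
1/R(z(0*2), -312) = 1/(-223*(-312)) = 1/69576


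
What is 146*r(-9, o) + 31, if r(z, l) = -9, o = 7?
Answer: -1283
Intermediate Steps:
146*r(-9, o) + 31 = 146*(-9) + 31 = -1314 + 31 = -1283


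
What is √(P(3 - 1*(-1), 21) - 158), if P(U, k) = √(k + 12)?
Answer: √(-158 + √33) ≈ 12.339*I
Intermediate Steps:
P(U, k) = √(12 + k)
√(P(3 - 1*(-1), 21) - 158) = √(√(12 + 21) - 158) = √(√33 - 158) = √(-158 + √33)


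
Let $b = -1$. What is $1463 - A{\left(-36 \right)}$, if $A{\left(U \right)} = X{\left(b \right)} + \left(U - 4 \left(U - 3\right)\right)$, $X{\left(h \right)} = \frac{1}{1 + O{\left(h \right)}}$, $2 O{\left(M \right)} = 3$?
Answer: $\frac{6713}{5} \approx 1342.6$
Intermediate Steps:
$O{\left(M \right)} = \frac{3}{2}$ ($O{\left(M \right)} = \frac{1}{2} \cdot 3 = \frac{3}{2}$)
$X{\left(h \right)} = \frac{2}{5}$ ($X{\left(h \right)} = \frac{1}{1 + \frac{3}{2}} = \frac{1}{\frac{5}{2}} = \frac{2}{5}$)
$A{\left(U \right)} = \frac{62}{5} - 3 U$ ($A{\left(U \right)} = \frac{2}{5} + \left(U - 4 \left(U - 3\right)\right) = \frac{2}{5} + \left(U - 4 \left(-3 + U\right)\right) = \frac{2}{5} - \left(-12 + 3 U\right) = \frac{62}{5} - 3 U$)
$1463 - A{\left(-36 \right)} = 1463 - \left(\frac{62}{5} - -108\right) = 1463 - \left(\frac{62}{5} + 108\right) = 1463 - \frac{602}{5} = \frac{6713}{5}$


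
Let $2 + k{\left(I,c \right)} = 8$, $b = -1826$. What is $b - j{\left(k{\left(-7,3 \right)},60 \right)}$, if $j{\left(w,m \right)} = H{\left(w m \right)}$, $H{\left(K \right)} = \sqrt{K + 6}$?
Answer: $-1826 - \sqrt{366} \approx -1845.1$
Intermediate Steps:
$k{\left(I,c \right)} = 6$ ($k{\left(I,c \right)} = -2 + 8 = 6$)
$H{\left(K \right)} = \sqrt{6 + K}$
$j{\left(w,m \right)} = \sqrt{6 + m w}$ ($j{\left(w,m \right)} = \sqrt{6 + w m} = \sqrt{6 + m w}$)
$b - j{\left(k{\left(-7,3 \right)},60 \right)} = -1826 - \sqrt{6 + 60 \cdot 6} = -1826 - \sqrt{6 + 360} = -1826 - \sqrt{366}$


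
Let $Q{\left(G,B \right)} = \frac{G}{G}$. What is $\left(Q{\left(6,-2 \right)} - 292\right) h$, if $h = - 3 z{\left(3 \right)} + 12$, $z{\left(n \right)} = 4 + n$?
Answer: $2619$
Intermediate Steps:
$Q{\left(G,B \right)} = 1$
$h = -9$ ($h = - 3 \left(4 + 3\right) + 12 = \left(-3\right) 7 + 12 = -21 + 12 = -9$)
$\left(Q{\left(6,-2 \right)} - 292\right) h = \left(1 - 292\right) \left(-9\right) = \left(-291\right) \left(-9\right) = 2619$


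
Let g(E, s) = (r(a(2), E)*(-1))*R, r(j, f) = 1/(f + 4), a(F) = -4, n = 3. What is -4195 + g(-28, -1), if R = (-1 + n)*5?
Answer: -50335/12 ≈ -4194.6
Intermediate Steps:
R = 10 (R = (-1 + 3)*5 = 2*5 = 10)
r(j, f) = 1/(4 + f)
g(E, s) = -10/(4 + E) (g(E, s) = (-1/(4 + E))*10 = -1/(4 + E)*10 = -10/(4 + E))
-4195 + g(-28, -1) = -4195 - 10/(4 - 28) = -4195 - 10/(-24) = -4195 - 10*(-1/24) = -4195 + 5/12 = -50335/12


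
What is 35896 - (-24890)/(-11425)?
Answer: 82017382/2285 ≈ 35894.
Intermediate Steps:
35896 - (-24890)/(-11425) = 35896 - (-24890)*(-1)/11425 = 35896 - 1*4978/2285 = 35896 - 4978/2285 = 82017382/2285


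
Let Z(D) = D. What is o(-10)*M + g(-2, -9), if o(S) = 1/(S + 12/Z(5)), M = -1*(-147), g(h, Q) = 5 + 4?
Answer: -393/38 ≈ -10.342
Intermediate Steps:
g(h, Q) = 9
M = 147
o(S) = 1/(12/5 + S) (o(S) = 1/(S + 12/5) = 1/(12/5 + S))
o(-10)*M + g(-2, -9) = (5/(12 + 5*(-10)))*147 + 9 = (5/(12 - 50))*147 + 9 = (5/(-38))*147 + 9 = (5*(-1/38))*147 + 9 = -5/38*147 + 9 = -735/38 + 9 = -393/38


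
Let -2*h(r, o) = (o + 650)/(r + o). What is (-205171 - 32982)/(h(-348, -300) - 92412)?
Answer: 154323144/59882801 ≈ 2.5771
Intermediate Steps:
h(r, o) = -(650 + o)/(2*(o + r)) (h(r, o) = -(o + 650)/(2*(r + o)) = -(650 + o)/(2*(o + r)))
(-205171 - 32982)/(h(-348, -300) - 92412) = (-205171 - 32982)/((-325 - 1/2*(-300))/(-300 - 348) - 92412) = -238153/((-325 + 150)/(-648) - 92412) = -238153/(-1/648*(-175) - 92412) = -238153/(175/648 - 92412) = -238153/(-59882801/648) = -238153*(-648/59882801) = 154323144/59882801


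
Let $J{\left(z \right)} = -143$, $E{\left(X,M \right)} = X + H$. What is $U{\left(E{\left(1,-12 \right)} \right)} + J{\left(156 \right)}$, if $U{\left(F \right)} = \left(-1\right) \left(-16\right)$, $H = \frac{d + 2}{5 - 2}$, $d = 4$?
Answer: $-127$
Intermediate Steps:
$H = 2$ ($H = \frac{4 + 2}{5 - 2} = \frac{6}{3} = 6 \cdot \frac{1}{3} = 2$)
$E{\left(X,M \right)} = 2 + X$ ($E{\left(X,M \right)} = X + 2 = 2 + X$)
$U{\left(F \right)} = 16$
$U{\left(E{\left(1,-12 \right)} \right)} + J{\left(156 \right)} = 16 - 143 = -127$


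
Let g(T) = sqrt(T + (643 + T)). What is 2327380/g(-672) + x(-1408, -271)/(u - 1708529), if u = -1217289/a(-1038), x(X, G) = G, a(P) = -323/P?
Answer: 87533/1815400849 - 2327380*I*sqrt(701)/701 ≈ 4.8217e-5 - 87904.0*I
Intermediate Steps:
g(T) = sqrt(643 + 2*T)
u = -1263545982/323 (u = -1217289/((-323/(-1038))) = -1217289/((-323*(-1/1038))) = -1217289/323/1038 = -1217289*1038/323 = -1263545982/323 ≈ -3.9119e+6)
2327380/g(-672) + x(-1408, -271)/(u - 1708529) = 2327380/(sqrt(643 + 2*(-672))) - 271/(-1263545982/323 - 1708529) = 2327380/(sqrt(643 - 1344)) - 271/(-1815400849/323) = 2327380/(sqrt(-701)) - 271*(-323/1815400849) = 2327380/((I*sqrt(701))) + 87533/1815400849 = 2327380*(-I*sqrt(701)/701) + 87533/1815400849 = -2327380*I*sqrt(701)/701 + 87533/1815400849 = 87533/1815400849 - 2327380*I*sqrt(701)/701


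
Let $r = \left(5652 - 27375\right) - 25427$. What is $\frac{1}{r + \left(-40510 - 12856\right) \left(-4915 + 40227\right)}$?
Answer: $- \frac{1}{1884507342} \approx -5.3064 \cdot 10^{-10}$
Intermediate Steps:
$r = -47150$ ($r = -21723 - 25427 = -47150$)
$\frac{1}{r + \left(-40510 - 12856\right) \left(-4915 + 40227\right)} = \frac{1}{-47150 + \left(-40510 - 12856\right) \left(-4915 + 40227\right)} = \frac{1}{-47150 - 1884460192} = \frac{1}{-1884507342} = - \frac{1}{1884507342}$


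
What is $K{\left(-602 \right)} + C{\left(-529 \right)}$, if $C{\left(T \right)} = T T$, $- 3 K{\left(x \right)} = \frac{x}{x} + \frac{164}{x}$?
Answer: $\frac{84232068}{301} \approx 2.7984 \cdot 10^{5}$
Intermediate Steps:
$K{\left(x \right)} = - \frac{1}{3} - \frac{164}{3 x}$ ($K{\left(x \right)} = - \frac{\frac{x}{x} + \frac{164}{x}}{3} = - \frac{1 + \frac{164}{x}}{3} = - \frac{1}{3} - \frac{164}{3 x}$)
$C{\left(T \right)} = T^{2}$
$K{\left(-602 \right)} + C{\left(-529 \right)} = \frac{-164 - -602}{3 \left(-602\right)} + \left(-529\right)^{2} = \frac{1}{3} \left(- \frac{1}{602}\right) \left(-164 + 602\right) + 279841 = \frac{1}{3} \left(- \frac{1}{602}\right) 438 + 279841 = - \frac{73}{301} + 279841 = \frac{84232068}{301}$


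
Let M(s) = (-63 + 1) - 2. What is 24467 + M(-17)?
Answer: 24403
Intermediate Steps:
M(s) = -64 (M(s) = -62 - 2 = -64)
24467 + M(-17) = 24467 - 64 = 24403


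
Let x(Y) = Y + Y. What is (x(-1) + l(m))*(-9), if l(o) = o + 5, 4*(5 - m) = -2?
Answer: -153/2 ≈ -76.500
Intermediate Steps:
x(Y) = 2*Y
m = 11/2 (m = 5 - ¼*(-2) = 5 + ½ = 11/2 ≈ 5.5000)
l(o) = 5 + o
(x(-1) + l(m))*(-9) = (2*(-1) + (5 + 11/2))*(-9) = (-2 + 21/2)*(-9) = (17/2)*(-9) = -153/2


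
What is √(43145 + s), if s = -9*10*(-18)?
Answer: √44765 ≈ 211.58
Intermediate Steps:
s = 1620 (s = -90*(-18) = 1620)
√(43145 + s) = √(43145 + 1620) = √44765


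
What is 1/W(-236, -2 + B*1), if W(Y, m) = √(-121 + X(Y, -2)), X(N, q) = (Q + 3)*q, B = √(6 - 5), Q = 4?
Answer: -I*√15/45 ≈ -0.086066*I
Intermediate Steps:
B = 1 (B = √1 = 1)
X(N, q) = 7*q (X(N, q) = (4 + 3)*q = 7*q)
W(Y, m) = 3*I*√15 (W(Y, m) = √(-121 + 7*(-2)) = √(-121 - 14) = √(-135) = 3*I*√15)
1/W(-236, -2 + B*1) = 1/(3*I*√15) = -I*√15/45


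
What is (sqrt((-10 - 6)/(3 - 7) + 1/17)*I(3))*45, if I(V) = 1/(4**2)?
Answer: 45*sqrt(1173)/272 ≈ 5.6662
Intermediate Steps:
I(V) = 1/16
(sqrt((-10 - 6)/(3 - 7) + 1/17)*I(3))*45 = (sqrt((-10 - 6)/(3 - 7) + 1/17)*(1/16))*45 = (sqrt(-16/(-4) + 1/17)*(1/16))*45 = (sqrt(-16*(-1/4) + 1/17)*(1/16))*45 = (sqrt(4 + 1/17)*(1/16))*45 = (sqrt(69/17)*(1/16))*45 = ((sqrt(1173)/17)*(1/16))*45 = (sqrt(1173)/272)*45 = 45*sqrt(1173)/272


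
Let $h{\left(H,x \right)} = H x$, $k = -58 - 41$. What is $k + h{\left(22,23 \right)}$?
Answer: $407$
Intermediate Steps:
$k = -99$ ($k = -58 - 41 = -99$)
$k + h{\left(22,23 \right)} = -99 + 22 \cdot 23 = -99 + 506 = 407$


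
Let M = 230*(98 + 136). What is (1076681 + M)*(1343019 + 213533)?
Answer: 1759683592552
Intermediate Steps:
M = 53820 (M = 230*234 = 53820)
(1076681 + M)*(1343019 + 213533) = (1076681 + 53820)*(1343019 + 213533) = 1130501*1556552 = 1759683592552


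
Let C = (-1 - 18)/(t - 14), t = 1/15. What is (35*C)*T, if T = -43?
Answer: -22575/11 ≈ -2052.3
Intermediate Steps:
t = 1/15 ≈ 0.066667
C = 15/11 (C = (-1 - 18)/(1/15 - 14) = -19/(-209/15) = -19*(-15/209) = 15/11 ≈ 1.3636)
(35*C)*T = (35*(15/11))*(-43) = (525/11)*(-43) = -22575/11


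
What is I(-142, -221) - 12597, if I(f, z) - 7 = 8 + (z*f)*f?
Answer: -4468826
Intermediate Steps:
I(f, z) = 15 + z*f**2 (I(f, z) = 7 + (8 + (z*f)*f) = 7 + (8 + (f*z)*f) = 7 + (8 + z*f**2) = 15 + z*f**2)
I(-142, -221) - 12597 = (15 - 221*(-142)**2) - 12597 = (15 - 221*20164) - 12597 = (15 - 4456244) - 12597 = -4456229 - 12597 = -4468826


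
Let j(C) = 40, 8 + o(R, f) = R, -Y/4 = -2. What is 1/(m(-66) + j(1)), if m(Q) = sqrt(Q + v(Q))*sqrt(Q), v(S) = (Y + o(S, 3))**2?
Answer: 2/14237 - 33*I*sqrt(65)/142370 ≈ 0.00014048 - 0.0018688*I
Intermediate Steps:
Y = 8 (Y = -4*(-2) = 8)
o(R, f) = -8 + R
v(S) = S**2 (v(S) = (8 + (-8 + S))**2 = S**2)
m(Q) = sqrt(Q)*sqrt(Q + Q**2) (m(Q) = sqrt(Q + Q**2)*sqrt(Q) = sqrt(Q)*sqrt(Q + Q**2))
1/(m(-66) + j(1)) = 1/(sqrt(-66)*sqrt(-66*(1 - 66)) + 40) = 1/((I*sqrt(66))*sqrt(-66*(-65)) + 40) = 1/((I*sqrt(66))*sqrt(4290) + 40) = 1/(66*I*sqrt(65) + 40) = 1/(40 + 66*I*sqrt(65))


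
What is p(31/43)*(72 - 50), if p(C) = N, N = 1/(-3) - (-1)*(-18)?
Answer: -1210/3 ≈ -403.33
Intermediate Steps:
N = -55/3 (N = -1/3 - 1*18 = -1/3 - 18 = -55/3 ≈ -18.333)
p(C) = -55/3
p(31/43)*(72 - 50) = -55*(72 - 50)/3 = -55/3*22 = -1210/3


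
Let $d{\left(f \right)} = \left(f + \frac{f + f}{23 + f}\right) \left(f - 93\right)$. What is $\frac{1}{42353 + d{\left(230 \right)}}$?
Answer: $\frac{11}{815233} \approx 1.3493 \cdot 10^{-5}$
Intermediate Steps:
$d{\left(f \right)} = \left(-93 + f\right) \left(f + \frac{2 f}{23 + f}\right)$ ($d{\left(f \right)} = \left(f + \frac{2 f}{23 + f}\right) \left(-93 + f\right) = \left(-93 + f\right) \left(f + \frac{2 f}{23 + f}\right)$)
$\frac{1}{42353 + d{\left(230 \right)}} = \frac{1}{42353 + \frac{230 \left(-2325 + 230^{2} - 15640\right)}{23 + 230}} = \frac{1}{42353 + \frac{230 \left(-2325 + 52900 - 15640\right)}{253}} = \frac{1}{42353 + 230 \cdot \frac{1}{253} \cdot 34935} = \frac{1}{42353 + \frac{349350}{11}} = \frac{1}{\frac{815233}{11}} = \frac{11}{815233}$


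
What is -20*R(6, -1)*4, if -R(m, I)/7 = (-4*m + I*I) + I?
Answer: -13440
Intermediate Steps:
R(m, I) = -7*I - 7*I**2 + 28*m (R(m, I) = -7*((-4*m + I*I) + I) = -7*((-4*m + I**2) + I) = -7*((I**2 - 4*m) + I) = -7*(I + I**2 - 4*m) = -7*I - 7*I**2 + 28*m)
-20*R(6, -1)*4 = -20*(-7*(-1) - 7*(-1)**2 + 28*6)*4 = -20*(7 - 7*1 + 168)*4 = -20*(7 - 7 + 168)*4 = -20*168*4 = -3360*4 = -13440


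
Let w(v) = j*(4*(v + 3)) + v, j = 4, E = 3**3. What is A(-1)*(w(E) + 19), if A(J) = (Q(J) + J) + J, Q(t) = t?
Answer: -1578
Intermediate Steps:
E = 27
w(v) = 48 + 17*v (w(v) = 4*(4*(v + 3)) + v = 4*(4*(3 + v)) + v = 4*(12 + 4*v) + v = (48 + 16*v) + v = 48 + 17*v)
A(J) = 3*J (A(J) = (J + J) + J = 2*J + J = 3*J)
A(-1)*(w(E) + 19) = (3*(-1))*((48 + 17*27) + 19) = -3*((48 + 459) + 19) = -3*(507 + 19) = -3*526 = -1578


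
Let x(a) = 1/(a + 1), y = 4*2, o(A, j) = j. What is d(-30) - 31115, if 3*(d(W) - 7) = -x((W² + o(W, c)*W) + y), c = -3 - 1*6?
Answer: -110028997/3537 ≈ -31108.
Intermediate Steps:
c = -9 (c = -3 - 6 = -9)
y = 8
x(a) = 1/(1 + a)
d(W) = 7 - 1/(3*(9 + W² - 9*W)) (d(W) = 7 + (-1/(1 + ((W² - 9*W) + 8)))/3 = 7 + (-1/(1 + (8 + W² - 9*W)))/3 = 7 + (-1/(9 + W² - 9*W))/3 = 7 - 1/(3*(9 + W² - 9*W)))
d(-30) - 31115 = (188 - 189*(-30) + 21*(-30)²)/(3*(9 + (-30)² - 9*(-30))) - 31115 = (188 + 5670 + 21*900)/(3*(9 + 900 + 270)) - 31115 = (⅓)*(188 + 5670 + 18900)/1179 - 31115 = (⅓)*(1/1179)*24758 - 31115 = 24758/3537 - 31115 = -110028997/3537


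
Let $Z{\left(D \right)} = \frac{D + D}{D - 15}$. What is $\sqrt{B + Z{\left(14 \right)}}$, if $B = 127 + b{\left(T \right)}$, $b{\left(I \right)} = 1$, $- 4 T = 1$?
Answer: $10$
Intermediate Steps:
$T = - \frac{1}{4}$ ($T = \left(- \frac{1}{4}\right) 1 = - \frac{1}{4} \approx -0.25$)
$Z{\left(D \right)} = \frac{2 D}{-15 + D}$
$B = 128$ ($B = 127 + 1 = 128$)
$\sqrt{B + Z{\left(14 \right)}} = \sqrt{128 + 2 \cdot 14 \frac{1}{-15 + 14}} = \sqrt{128 + 2 \cdot 14 \frac{1}{-1}} = \sqrt{128 + 2 \cdot 14 \left(-1\right)} = \sqrt{128 - 28} = \sqrt{100} = 10$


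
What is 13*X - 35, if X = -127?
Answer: -1686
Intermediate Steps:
13*X - 35 = 13*(-127) - 35 = -1651 - 35 = -1686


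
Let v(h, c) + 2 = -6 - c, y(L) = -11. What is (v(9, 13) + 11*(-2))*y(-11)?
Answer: 473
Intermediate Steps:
v(h, c) = -8 - c (v(h, c) = -2 + (-6 - c) = -8 - c)
(v(9, 13) + 11*(-2))*y(-11) = ((-8 - 1*13) + 11*(-2))*(-11) = ((-8 - 13) - 22)*(-11) = (-21 - 22)*(-11) = -43*(-11) = 473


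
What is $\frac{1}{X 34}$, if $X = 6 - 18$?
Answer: $- \frac{1}{408} \approx -0.002451$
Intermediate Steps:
$X = -12$ ($X = 6 - 18 = -12$)
$\frac{1}{X 34} = \frac{1}{\left(-12\right) 34} = \frac{1}{-408} = - \frac{1}{408}$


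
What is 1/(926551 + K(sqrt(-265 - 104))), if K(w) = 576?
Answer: 1/927127 ≈ 1.0786e-6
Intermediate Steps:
1/(926551 + K(sqrt(-265 - 104))) = 1/(926551 + 576) = 1/927127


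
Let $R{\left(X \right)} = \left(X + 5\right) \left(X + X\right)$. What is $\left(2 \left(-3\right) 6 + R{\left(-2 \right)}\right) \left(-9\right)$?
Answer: $432$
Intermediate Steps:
$R{\left(X \right)} = 2 X \left(5 + X\right)$ ($R{\left(X \right)} = \left(5 + X\right) 2 X = 2 X \left(5 + X\right)$)
$\left(2 \left(-3\right) 6 + R{\left(-2 \right)}\right) \left(-9\right) = \left(2 \left(-3\right) 6 + 2 \left(-2\right) \left(5 - 2\right)\right) \left(-9\right) = \left(\left(-6\right) 6 + 2 \left(-2\right) 3\right) \left(-9\right) = \left(-36 - 12\right) \left(-9\right) = \left(-48\right) \left(-9\right) = 432$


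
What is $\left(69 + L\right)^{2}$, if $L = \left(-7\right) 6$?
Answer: $729$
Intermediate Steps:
$L = -42$
$\left(69 + L\right)^{2} = \left(69 - 42\right)^{2} = 27^{2} = 729$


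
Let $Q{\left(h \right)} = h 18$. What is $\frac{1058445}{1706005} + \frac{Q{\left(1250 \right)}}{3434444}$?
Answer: $\frac{183677759604}{292958931811} \approx 0.62697$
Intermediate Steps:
$Q{\left(h \right)} = 18 h$
$\frac{1058445}{1706005} + \frac{Q{\left(1250 \right)}}{3434444} = \frac{1058445}{1706005} + \frac{18 \cdot 1250}{3434444} = 1058445 \cdot \frac{1}{1706005} + 22500 \cdot \frac{1}{3434444} = \frac{211689}{341201} + \frac{5625}{858611} = \frac{183677759604}{292958931811}$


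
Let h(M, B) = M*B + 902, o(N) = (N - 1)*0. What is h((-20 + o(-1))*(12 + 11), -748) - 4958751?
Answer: -4613769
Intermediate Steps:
o(N) = 0 (o(N) = (-1 + N)*0 = 0)
h(M, B) = 902 + B*M (h(M, B) = B*M + 902 = 902 + B*M)
h((-20 + o(-1))*(12 + 11), -748) - 4958751 = (902 - 748*(-20 + 0)*(12 + 11)) - 4958751 = (902 - (-14960)*23) - 4958751 = (902 - 748*(-460)) - 4958751 = (902 + 344080) - 4958751 = 344982 - 4958751 = -4613769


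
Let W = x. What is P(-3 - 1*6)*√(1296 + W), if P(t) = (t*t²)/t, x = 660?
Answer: 162*√489 ≈ 3582.4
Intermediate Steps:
P(t) = t² (P(t) = t³/t = t²)
W = 660
P(-3 - 1*6)*√(1296 + W) = (-3 - 1*6)²*√(1296 + 660) = (-3 - 6)²*√1956 = (-9)²*(2*√489) = 81*(2*√489) = 162*√489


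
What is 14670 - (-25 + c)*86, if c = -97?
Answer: 25162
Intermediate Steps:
14670 - (-25 + c)*86 = 14670 - (-25 - 97)*86 = 14670 - (-122)*86 = 14670 - 1*(-10492) = 14670 + 10492 = 25162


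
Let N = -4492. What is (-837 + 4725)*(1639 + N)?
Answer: -11092464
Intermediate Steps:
(-837 + 4725)*(1639 + N) = (-837 + 4725)*(1639 - 4492) = 3888*(-2853) = -11092464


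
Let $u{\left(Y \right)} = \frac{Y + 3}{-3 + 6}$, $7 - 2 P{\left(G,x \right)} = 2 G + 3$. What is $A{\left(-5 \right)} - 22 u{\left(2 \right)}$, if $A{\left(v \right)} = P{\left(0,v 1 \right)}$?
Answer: $- \frac{104}{3} \approx -34.667$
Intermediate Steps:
$P{\left(G,x \right)} = 2 - G$ ($P{\left(G,x \right)} = \frac{7}{2} - \frac{2 G + 3}{2} = \frac{7}{2} - \frac{3 + 2 G}{2} = \frac{7}{2} - \left(\frac{3}{2} + G\right) = 2 - G$)
$u{\left(Y \right)} = 1 + \frac{Y}{3}$ ($u{\left(Y \right)} = \frac{3 + Y}{3} = \left(3 + Y\right) \frac{1}{3} = 1 + \frac{Y}{3}$)
$A{\left(v \right)} = 2$ ($A{\left(v \right)} = 2 - 0 = 2 + 0 = 2$)
$A{\left(-5 \right)} - 22 u{\left(2 \right)} = 2 - 22 \left(1 + \frac{1}{3} \cdot 2\right) = 2 - 22 \left(1 + \frac{2}{3}\right) = 2 - \frac{110}{3} = - \frac{104}{3}$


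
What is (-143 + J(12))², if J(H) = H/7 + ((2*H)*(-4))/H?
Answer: 1092025/49 ≈ 22286.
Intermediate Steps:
J(H) = -8 + H/7 (J(H) = H*(⅐) + (-8*H)/H = H/7 - 8 = -8 + H/7)
(-143 + J(12))² = (-143 + (-8 + (⅐)*12))² = (-143 + (-8 + 12/7))² = (-143 - 44/7)² = (-1045/7)² = 1092025/49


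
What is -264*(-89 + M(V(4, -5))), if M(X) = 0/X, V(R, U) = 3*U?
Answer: 23496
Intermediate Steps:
M(X) = 0
-264*(-89 + M(V(4, -5))) = -264*(-89 + 0) = -264*(-89) = 23496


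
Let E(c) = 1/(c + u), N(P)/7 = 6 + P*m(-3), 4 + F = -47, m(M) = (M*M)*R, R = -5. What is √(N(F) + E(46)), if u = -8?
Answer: √23258546/38 ≈ 126.91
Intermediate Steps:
m(M) = -5*M² (m(M) = (M*M)*(-5) = M²*(-5) = -5*M²)
F = -51 (F = -4 - 47 = -51)
N(P) = 42 - 315*P (N(P) = 7*(6 + P*(-5*(-3)²)) = 7*(6 + P*(-5*9)) = 7*(6 + P*(-45)) = 7*(6 - 45*P) = 42 - 315*P)
E(c) = 1/(-8 + c) (E(c) = 1/(c - 8) = 1/(-8 + c))
√(N(F) + E(46)) = √((42 - 315*(-51)) + 1/(-8 + 46)) = √((42 + 16065) + 1/38) = √(16107 + 1/38) = √(612067/38) = √23258546/38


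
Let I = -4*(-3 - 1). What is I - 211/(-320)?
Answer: 5331/320 ≈ 16.659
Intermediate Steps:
I = 16 (I = -4*(-4) = 16)
I - 211/(-320) = 16 - 211/(-320) = 16 - 211*(-1/320) = 16 + 211/320 = 5331/320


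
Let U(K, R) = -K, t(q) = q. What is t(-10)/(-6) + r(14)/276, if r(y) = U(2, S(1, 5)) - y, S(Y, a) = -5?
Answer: 37/23 ≈ 1.6087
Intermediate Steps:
r(y) = -2 - y (r(y) = -1*2 - y = -2 - y)
t(-10)/(-6) + r(14)/276 = -10/(-6) + (-2 - 1*14)/276 = -10*(-⅙) + (-2 - 14)*(1/276) = 5/3 - 16*1/276 = 5/3 - 4/69 = 37/23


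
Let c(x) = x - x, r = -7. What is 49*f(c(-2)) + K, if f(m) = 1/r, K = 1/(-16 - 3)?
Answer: -134/19 ≈ -7.0526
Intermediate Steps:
c(x) = 0
K = -1/19 (K = 1/(-19) = -1/19 ≈ -0.052632)
f(m) = -⅐ (f(m) = 1/(-7) = -⅐)
49*f(c(-2)) + K = 49*(-⅐) - 1/19 = -7 - 1/19 = -134/19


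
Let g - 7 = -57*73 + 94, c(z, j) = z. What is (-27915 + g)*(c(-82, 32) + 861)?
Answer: -24908525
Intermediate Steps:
g = -4060 (g = 7 + (-57*73 + 94) = 7 + (-4161 + 94) = 7 - 4067 = -4060)
(-27915 + g)*(c(-82, 32) + 861) = (-27915 - 4060)*(-82 + 861) = -31975*779 = -24908525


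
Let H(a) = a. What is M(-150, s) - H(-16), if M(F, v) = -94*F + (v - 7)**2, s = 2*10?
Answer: 14285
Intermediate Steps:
s = 20
M(F, v) = (-7 + v)**2 - 94*F (M(F, v) = -94*F + (-7 + v)**2 = (-7 + v)**2 - 94*F)
M(-150, s) - H(-16) = ((-7 + 20)**2 - 94*(-150)) - 1*(-16) = (13**2 + 14100) + 16 = (169 + 14100) + 16 = 14269 + 16 = 14285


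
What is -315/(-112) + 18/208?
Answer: 603/208 ≈ 2.8990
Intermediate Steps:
-315/(-112) + 18/208 = -315*(-1/112) + 18*(1/208) = 45/16 + 9/104 = 603/208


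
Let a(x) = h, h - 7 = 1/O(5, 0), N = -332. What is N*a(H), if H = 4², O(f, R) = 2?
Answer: -2490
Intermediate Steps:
H = 16
h = 15/2 (h = 7 + 1/2 = 7 + ½ = 15/2 ≈ 7.5000)
a(x) = 15/2
N*a(H) = -332*15/2 = -2490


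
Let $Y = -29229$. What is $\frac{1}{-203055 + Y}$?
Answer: $- \frac{1}{232284} \approx -4.3051 \cdot 10^{-6}$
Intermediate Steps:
$\frac{1}{-203055 + Y} = \frac{1}{-203055 - 29229} = \frac{1}{-232284} = - \frac{1}{232284}$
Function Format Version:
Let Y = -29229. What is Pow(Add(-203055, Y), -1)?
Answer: Rational(-1, 232284) ≈ -4.3051e-6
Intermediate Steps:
Pow(Add(-203055, Y), -1) = Pow(Add(-203055, -29229), -1) = Pow(-232284, -1) = Rational(-1, 232284)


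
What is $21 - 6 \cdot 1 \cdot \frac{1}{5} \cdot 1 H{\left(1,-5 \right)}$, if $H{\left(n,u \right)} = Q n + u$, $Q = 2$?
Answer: $\frac{123}{5} \approx 24.6$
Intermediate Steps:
$H{\left(n,u \right)} = u + 2 n$ ($H{\left(n,u \right)} = 2 n + u = u + 2 n$)
$21 - 6 \cdot 1 \cdot \frac{1}{5} \cdot 1 H{\left(1,-5 \right)} = 21 - 6 \cdot 1 \cdot \frac{1}{5} \cdot 1 \left(-5 + 2 \cdot 1\right) = 21 - 6 \cdot 1 \cdot \frac{1}{5} \cdot 1 \left(-5 + 2\right) = 21 - 6 \cdot \frac{1}{5} \cdot 1 \left(-3\right) = 21 - 6 \cdot \frac{1}{5} \left(-3\right) = 21 - - \frac{18}{5} = 21 + \frac{18}{5} = \frac{123}{5}$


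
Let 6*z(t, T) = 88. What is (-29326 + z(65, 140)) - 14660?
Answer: -131914/3 ≈ -43971.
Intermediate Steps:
z(t, T) = 44/3 (z(t, T) = (⅙)*88 = 44/3)
(-29326 + z(65, 140)) - 14660 = (-29326 + 44/3) - 14660 = -87934/3 - 14660 = -131914/3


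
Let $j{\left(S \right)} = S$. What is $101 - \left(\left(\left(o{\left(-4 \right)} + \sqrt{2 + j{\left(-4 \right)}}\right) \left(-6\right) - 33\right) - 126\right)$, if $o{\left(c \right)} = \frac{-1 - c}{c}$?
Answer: $\frac{511}{2} + 6 i \sqrt{2} \approx 255.5 + 8.4853 i$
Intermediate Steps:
$o{\left(c \right)} = \frac{-1 - c}{c}$
$101 - \left(\left(\left(o{\left(-4 \right)} + \sqrt{2 + j{\left(-4 \right)}}\right) \left(-6\right) - 33\right) - 126\right) = 101 - \left(\left(\left(\frac{-1 - -4}{-4} + \sqrt{2 - 4}\right) \left(-6\right) - 33\right) - 126\right) = 101 - \left(\left(\left(- \frac{-1 + 4}{4} + \sqrt{-2}\right) \left(-6\right) - 33\right) - 126\right) = 101 - \left(\left(\left(\left(- \frac{1}{4}\right) 3 + i \sqrt{2}\right) \left(-6\right) - 33\right) - 126\right) = 101 - \left(\left(\left(- \frac{3}{4} + i \sqrt{2}\right) \left(-6\right) - 33\right) - 126\right) = 101 - \left(\left(\left(\frac{9}{2} - 6 i \sqrt{2}\right) - 33\right) - 126\right) = 101 - \left(\left(- \frac{57}{2} - 6 i \sqrt{2}\right) - 126\right) = 101 - \left(- \frac{309}{2} - 6 i \sqrt{2}\right) = 101 + \left(\frac{309}{2} + 6 i \sqrt{2}\right) = \frac{511}{2} + 6 i \sqrt{2}$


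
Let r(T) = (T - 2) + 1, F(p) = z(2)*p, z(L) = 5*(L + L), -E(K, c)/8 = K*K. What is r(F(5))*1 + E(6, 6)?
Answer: -189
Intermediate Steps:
E(K, c) = -8*K² (E(K, c) = -8*K*K = -8*K²)
z(L) = 10*L (z(L) = 5*(2*L) = 10*L)
F(p) = 20*p (F(p) = (10*2)*p = 20*p)
r(T) = -1 + T (r(T) = (-2 + T) + 1 = -1 + T)
r(F(5))*1 + E(6, 6) = (-1 + 20*5)*1 - 8*6² = (-1 + 100)*1 - 8*36 = 99*1 - 288 = 99 - 288 = -189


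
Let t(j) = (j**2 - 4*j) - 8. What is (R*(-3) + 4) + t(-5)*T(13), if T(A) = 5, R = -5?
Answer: 204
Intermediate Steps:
t(j) = -8 + j**2 - 4*j
(R*(-3) + 4) + t(-5)*T(13) = (-5*(-3) + 4) + (-8 + (-5)**2 - 4*(-5))*5 = (15 + 4) + (-8 + 25 + 20)*5 = 19 + 37*5 = 19 + 185 = 204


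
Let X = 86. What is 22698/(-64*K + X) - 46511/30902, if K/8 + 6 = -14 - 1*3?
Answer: 8316673/20364418 ≈ 0.40839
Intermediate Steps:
K = -184 (K = -48 + 8*(-14 - 1*3) = -48 + 8*(-14 - 3) = -48 + 8*(-17) = -48 - 136 = -184)
22698/(-64*K + X) - 46511/30902 = 22698/(-64*(-184) + 86) - 46511/30902 = 22698/(11776 + 86) - 46511*1/30902 = 22698/11862 - 46511/30902 = 22698*(1/11862) - 46511/30902 = 1261/659 - 46511/30902 = 8316673/20364418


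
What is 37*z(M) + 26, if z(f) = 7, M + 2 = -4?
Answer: 285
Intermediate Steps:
M = -6 (M = -2 - 4 = -6)
37*z(M) + 26 = 37*7 + 26 = 259 + 26 = 285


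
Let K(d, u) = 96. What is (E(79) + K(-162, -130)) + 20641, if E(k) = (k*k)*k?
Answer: 513776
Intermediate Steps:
E(k) = k**3 (E(k) = k**2*k = k**3)
(E(79) + K(-162, -130)) + 20641 = (79**3 + 96) + 20641 = (493039 + 96) + 20641 = 493135 + 20641 = 513776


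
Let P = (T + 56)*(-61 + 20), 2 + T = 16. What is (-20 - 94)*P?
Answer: 327180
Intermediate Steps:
T = 14 (T = -2 + 16 = 14)
P = -2870 (P = (14 + 56)*(-61 + 20) = 70*(-41) = -2870)
(-20 - 94)*P = (-20 - 94)*(-2870) = -114*(-2870) = 327180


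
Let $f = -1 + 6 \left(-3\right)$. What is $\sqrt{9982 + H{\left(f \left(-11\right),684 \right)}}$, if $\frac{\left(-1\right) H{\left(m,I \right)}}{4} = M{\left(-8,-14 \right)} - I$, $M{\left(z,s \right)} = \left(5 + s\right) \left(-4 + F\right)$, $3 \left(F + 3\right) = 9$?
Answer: $\sqrt{12574} \approx 112.13$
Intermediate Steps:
$F = 0$ ($F = -3 + \frac{1}{3} \cdot 9 = -3 + 3 = 0$)
$M{\left(z,s \right)} = -20 - 4 s$ ($M{\left(z,s \right)} = \left(5 + s\right) \left(-4 + 0\right) = \left(5 + s\right) \left(-4\right) = -20 - 4 s$)
$f = -19$ ($f = -1 - 18 = -19$)
$H{\left(m,I \right)} = -144 + 4 I$ ($H{\left(m,I \right)} = - 4 \left(\left(-20 - -56\right) - I\right) = - 4 \left(\left(-20 + 56\right) - I\right) = - 4 \left(36 - I\right) = -144 + 4 I$)
$\sqrt{9982 + H{\left(f \left(-11\right),684 \right)}} = \sqrt{9982 + \left(-144 + 4 \cdot 684\right)} = \sqrt{9982 + \left(-144 + 2736\right)} = \sqrt{9982 + 2592} = \sqrt{12574}$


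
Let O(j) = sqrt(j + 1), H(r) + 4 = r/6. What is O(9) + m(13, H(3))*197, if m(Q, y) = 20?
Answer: 3940 + sqrt(10) ≈ 3943.2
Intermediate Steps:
H(r) = -4 + r/6
O(j) = sqrt(1 + j)
O(9) + m(13, H(3))*197 = sqrt(1 + 9) + 20*197 = sqrt(10) + 3940 = 3940 + sqrt(10)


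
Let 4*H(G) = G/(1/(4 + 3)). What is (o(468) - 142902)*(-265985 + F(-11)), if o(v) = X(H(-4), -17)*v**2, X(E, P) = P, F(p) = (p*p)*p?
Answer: 1033526523960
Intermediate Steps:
H(G) = 7*G/4 (H(G) = (G/(1/(4 + 3)))/4 = (G/(1/7))/4 = (G*7)/4 = (7*G)/4 = 7*G/4)
F(p) = p**3 (F(p) = p**2*p = p**3)
o(v) = -17*v**2
(o(468) - 142902)*(-265985 + F(-11)) = (-17*468**2 - 142902)*(-265985 + (-11)**3) = (-17*219024 - 142902)*(-265985 - 1331) = (-3723408 - 142902)*(-267316) = -3866310*(-267316) = 1033526523960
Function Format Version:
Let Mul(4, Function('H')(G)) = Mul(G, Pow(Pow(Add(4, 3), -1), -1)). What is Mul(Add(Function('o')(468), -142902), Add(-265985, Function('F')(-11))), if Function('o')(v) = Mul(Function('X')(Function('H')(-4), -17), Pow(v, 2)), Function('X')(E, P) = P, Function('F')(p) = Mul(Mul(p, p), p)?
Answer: 1033526523960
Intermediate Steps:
Function('H')(G) = Mul(Rational(7, 4), G) (Function('H')(G) = Mul(Rational(1, 4), Mul(G, Pow(Pow(Add(4, 3), -1), -1))) = Mul(Rational(1, 4), Mul(G, Pow(Pow(7, -1), -1))) = Mul(Rational(1, 4), Mul(G, Pow(Rational(1, 7), -1))) = Mul(Rational(1, 4), Mul(G, 7)) = Mul(Rational(1, 4), Mul(7, G)) = Mul(Rational(7, 4), G))
Function('F')(p) = Pow(p, 3) (Function('F')(p) = Mul(Pow(p, 2), p) = Pow(p, 3))
Function('o')(v) = Mul(-17, Pow(v, 2))
Mul(Add(Function('o')(468), -142902), Add(-265985, Function('F')(-11))) = Mul(Add(Mul(-17, Pow(468, 2)), -142902), Add(-265985, Pow(-11, 3))) = Mul(Add(Mul(-17, 219024), -142902), Add(-265985, -1331)) = Mul(Add(-3723408, -142902), -267316) = Mul(-3866310, -267316) = 1033526523960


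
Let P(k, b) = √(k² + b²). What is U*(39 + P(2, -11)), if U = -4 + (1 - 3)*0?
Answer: -156 - 20*√5 ≈ -200.72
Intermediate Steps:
P(k, b) = √(b² + k²)
U = -4 (U = -4 - 2*0 = -4 + 0 = -4)
U*(39 + P(2, -11)) = -4*(39 + √((-11)² + 2²)) = -4*(39 + √(121 + 4)) = -4*(39 + √125) = -4*(39 + 5*√5) = -156 - 20*√5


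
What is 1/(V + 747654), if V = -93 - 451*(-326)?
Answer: 1/894587 ≈ 1.1178e-6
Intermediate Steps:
V = 146933 (V = -93 + 147026 = 146933)
1/(V + 747654) = 1/(146933 + 747654) = 1/894587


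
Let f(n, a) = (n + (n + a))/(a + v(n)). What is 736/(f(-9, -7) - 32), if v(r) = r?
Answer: -11776/487 ≈ -24.181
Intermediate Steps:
f(n, a) = (a + 2*n)/(a + n) (f(n, a) = (n + (n + a))/(a + n) = (n + (a + n))/(a + n) = (a + 2*n)/(a + n))
736/(f(-9, -7) - 32) = 736/((-7 + 2*(-9))/(-7 - 9) - 32) = 736/((-7 - 18)/(-16) - 32) = 736/(-1/16*(-25) - 32) = 736/(25/16 - 32) = 736/(-487/16) = -16/487*736 = -11776/487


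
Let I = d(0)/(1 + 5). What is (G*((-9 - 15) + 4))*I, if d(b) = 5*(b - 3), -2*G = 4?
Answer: -100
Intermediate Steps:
G = -2 (G = -½*4 = -2)
d(b) = -15 + 5*b (d(b) = 5*(-3 + b) = -15 + 5*b)
I = -5/2 (I = (-15 + 5*0)/(1 + 5) = (-15 + 0)/6 = -15*⅙ = -5/2 ≈ -2.5000)
(G*((-9 - 15) + 4))*I = -2*((-9 - 15) + 4)*(-5/2) = -2*(-24 + 4)*(-5/2) = -2*(-20)*(-5/2) = 40*(-5/2) = -100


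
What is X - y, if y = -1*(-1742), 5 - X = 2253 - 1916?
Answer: -2074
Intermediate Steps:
X = -332 (X = 5 - (2253 - 1916) = 5 - 1*337 = 5 - 337 = -332)
y = 1742
X - y = -332 - 1*1742 = -332 - 1742 = -2074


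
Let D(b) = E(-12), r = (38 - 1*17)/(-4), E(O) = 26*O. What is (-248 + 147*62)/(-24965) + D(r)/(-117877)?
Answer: -1037308402/2942799305 ≈ -0.35249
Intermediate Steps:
r = -21/4 (r = (38 - 17)*(-1/4) = 21*(-1/4) = -21/4 ≈ -5.2500)
D(b) = -312 (D(b) = 26*(-12) = -312)
(-248 + 147*62)/(-24965) + D(r)/(-117877) = (-248 + 147*62)/(-24965) - 312/(-117877) = (-248 + 9114)*(-1/24965) - 312*(-1/117877) = 8866*(-1/24965) + 312/117877 = -8866/24965 + 312/117877 = -1037308402/2942799305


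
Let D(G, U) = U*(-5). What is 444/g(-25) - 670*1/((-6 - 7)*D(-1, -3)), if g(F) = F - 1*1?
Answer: -532/39 ≈ -13.641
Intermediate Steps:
D(G, U) = -5*U
g(F) = -1 + F (g(F) = F - 1 = -1 + F)
444/g(-25) - 670*1/((-6 - 7)*D(-1, -3)) = 444/(-1 - 25) - 670*1/(15*(-6 - 7)) = 444/(-26) - 670/((-13*15)) = 444*(-1/26) - 670/(-195) = -222/13 - 670*(-1/195) = -222/13 + 134/39 = -532/39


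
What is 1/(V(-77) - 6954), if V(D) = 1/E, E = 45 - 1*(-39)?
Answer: -84/584135 ≈ -0.00014380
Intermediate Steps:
E = 84 (E = 45 + 39 = 84)
V(D) = 1/84
1/(V(-77) - 6954) = 1/(1/84 - 6954) = 1/(-584135/84) = -84/584135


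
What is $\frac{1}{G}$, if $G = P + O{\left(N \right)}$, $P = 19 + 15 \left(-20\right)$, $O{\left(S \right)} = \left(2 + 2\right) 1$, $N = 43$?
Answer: $- \frac{1}{277} \approx -0.0036101$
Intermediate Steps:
$O{\left(S \right)} = 4$ ($O{\left(S \right)} = 4 \cdot 1 = 4$)
$P = -281$ ($P = 19 - 300 = -281$)
$G = -277$ ($G = -281 + 4 = -277$)
$\frac{1}{G} = \frac{1}{-277} = - \frac{1}{277}$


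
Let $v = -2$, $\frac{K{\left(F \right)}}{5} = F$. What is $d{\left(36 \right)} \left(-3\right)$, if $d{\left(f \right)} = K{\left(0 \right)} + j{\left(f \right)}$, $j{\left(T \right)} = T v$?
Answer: $216$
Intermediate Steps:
$K{\left(F \right)} = 5 F$
$j{\left(T \right)} = - 2 T$ ($j{\left(T \right)} = T \left(-2\right) = - 2 T$)
$d{\left(f \right)} = - 2 f$ ($d{\left(f \right)} = 5 \cdot 0 - 2 f = 0 - 2 f = - 2 f$)
$d{\left(36 \right)} \left(-3\right) = \left(-2\right) 36 \left(-3\right) = \left(-72\right) \left(-3\right) = 216$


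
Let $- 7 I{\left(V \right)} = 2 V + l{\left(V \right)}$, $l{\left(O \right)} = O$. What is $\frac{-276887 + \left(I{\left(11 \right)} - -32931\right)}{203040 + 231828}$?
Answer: $- \frac{1707725}{3044076} \approx -0.561$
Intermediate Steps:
$I{\left(V \right)} = - \frac{3 V}{7}$ ($I{\left(V \right)} = - \frac{2 V + V}{7} = - \frac{3 V}{7}$)
$\frac{-276887 + \left(I{\left(11 \right)} - -32931\right)}{203040 + 231828} = \frac{-276887 - - \frac{230484}{7}}{203040 + 231828} = \frac{-276887 + \left(- \frac{33}{7} + 32931\right)}{434868} = \left(-276887 + \frac{230484}{7}\right) \frac{1}{434868} = \left(- \frac{1707725}{7}\right) \frac{1}{434868} = - \frac{1707725}{3044076}$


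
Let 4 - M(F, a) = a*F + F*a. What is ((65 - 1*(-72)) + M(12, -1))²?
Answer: 27225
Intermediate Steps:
M(F, a) = 4 - 2*F*a (M(F, a) = 4 - (a*F + F*a) = 4 - (F*a + F*a) = 4 - 2*F*a)
((65 - 1*(-72)) + M(12, -1))² = ((65 - 1*(-72)) + (4 - 2*12*(-1)))² = ((65 + 72) + (4 + 24))² = (137 + 28)² = 165² = 27225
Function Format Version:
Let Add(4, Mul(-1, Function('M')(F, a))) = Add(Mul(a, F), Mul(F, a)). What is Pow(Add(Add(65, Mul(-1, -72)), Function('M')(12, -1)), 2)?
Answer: 27225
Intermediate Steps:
Function('M')(F, a) = Add(4, Mul(-2, F, a)) (Function('M')(F, a) = Add(4, Mul(-1, Add(Mul(a, F), Mul(F, a)))) = Add(4, Mul(-1, Add(Mul(F, a), Mul(F, a)))) = Add(4, Mul(-1, Mul(2, F, a))) = Add(4, Mul(-2, F, a)))
Pow(Add(Add(65, Mul(-1, -72)), Function('M')(12, -1)), 2) = Pow(Add(Add(65, Mul(-1, -72)), Add(4, Mul(-2, 12, -1))), 2) = Pow(Add(Add(65, 72), Add(4, 24)), 2) = Pow(Add(137, 28), 2) = Pow(165, 2) = 27225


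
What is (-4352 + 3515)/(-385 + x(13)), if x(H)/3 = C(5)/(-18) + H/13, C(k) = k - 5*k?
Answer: 2511/1136 ≈ 2.2104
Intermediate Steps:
C(k) = -4*k
x(H) = 10/3 + 3*H/13 (x(H) = 3*(-4*5/(-18) + H/13) = 3*(-20*(-1/18) + H*(1/13)) = 3*(10/9 + H/13) = 10/3 + 3*H/13)
(-4352 + 3515)/(-385 + x(13)) = (-4352 + 3515)/(-385 + (10/3 + (3/13)*13)) = -837/(-385 + (10/3 + 3)) = -837/(-385 + 19/3) = -837/(-1136/3) = -837*(-3/1136) = 2511/1136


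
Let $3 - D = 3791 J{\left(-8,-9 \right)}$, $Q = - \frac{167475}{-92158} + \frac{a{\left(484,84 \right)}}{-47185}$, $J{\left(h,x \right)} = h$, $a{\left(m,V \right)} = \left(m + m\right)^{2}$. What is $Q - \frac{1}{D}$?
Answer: $- \frac{216320949218887}{11990327472830} \approx -18.041$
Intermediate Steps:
$a{\left(m,V \right)} = 4 m^{2}$ ($a{\left(m,V \right)} = \left(2 m\right)^{2} = 4 m^{2}$)
$Q = - \frac{7131995447}{395315930}$ ($Q = - \frac{167475}{-92158} + \frac{4 \cdot 484^{2}}{-47185} = \left(-167475\right) \left(- \frac{1}{92158}\right) + 4 \cdot 234256 \left(- \frac{1}{47185}\right) = \frac{15225}{8378} + 937024 \left(- \frac{1}{47185}\right) = \frac{15225}{8378} - \frac{937024}{47185} = - \frac{7131995447}{395315930} \approx -18.041$)
$D = 30331$ ($D = 3 - 3791 \left(-8\right) = 3 - -30328 = 3 + 30328 = 30331$)
$Q - \frac{1}{D} = - \frac{7131995447}{395315930} - \frac{1}{30331} = - \frac{216320949218887}{11990327472830}$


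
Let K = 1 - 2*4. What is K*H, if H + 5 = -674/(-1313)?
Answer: 41237/1313 ≈ 31.407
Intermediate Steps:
H = -5891/1313 (H = -5 - 674/(-1313) = -5 - 674*(-1/1313) = -5 + 674/1313 = -5891/1313 ≈ -4.4867)
K = -7 (K = 1 - 8 = -7)
K*H = -7*(-5891/1313) = 41237/1313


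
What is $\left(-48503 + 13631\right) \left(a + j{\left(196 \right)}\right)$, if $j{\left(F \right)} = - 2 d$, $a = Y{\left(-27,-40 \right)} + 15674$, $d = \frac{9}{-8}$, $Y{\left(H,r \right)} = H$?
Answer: $-545720646$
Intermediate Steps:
$d = - \frac{9}{8}$ ($d = 9 \left(- \frac{1}{8}\right) = - \frac{9}{8} \approx -1.125$)
$a = 15647$ ($a = -27 + 15674 = 15647$)
$j{\left(F \right)} = \frac{9}{4}$ ($j{\left(F \right)} = \left(-2\right) \left(- \frac{9}{8}\right) = \frac{9}{4}$)
$\left(-48503 + 13631\right) \left(a + j{\left(196 \right)}\right) = \left(-48503 + 13631\right) \left(15647 + \frac{9}{4}\right) = \left(-34872\right) \frac{62597}{4} = -545720646$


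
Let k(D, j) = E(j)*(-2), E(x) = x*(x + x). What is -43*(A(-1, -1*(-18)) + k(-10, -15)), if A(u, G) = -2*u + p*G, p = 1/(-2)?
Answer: 39001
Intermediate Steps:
E(x) = 2*x**2 (E(x) = x*(2*x) = 2*x**2)
p = -1/2 ≈ -0.50000
A(u, G) = -2*u - G/2
k(D, j) = -4*j**2 (k(D, j) = (2*j**2)*(-2) = -4*j**2)
-43*(A(-1, -1*(-18)) + k(-10, -15)) = -43*((-2*(-1) - (-1)*(-18)/2) - 4*(-15)**2) = -43*((2 - 1/2*18) - 4*225) = -43*((2 - 9) - 900) = -43*(-7 - 900) = -43*(-907) = 39001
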